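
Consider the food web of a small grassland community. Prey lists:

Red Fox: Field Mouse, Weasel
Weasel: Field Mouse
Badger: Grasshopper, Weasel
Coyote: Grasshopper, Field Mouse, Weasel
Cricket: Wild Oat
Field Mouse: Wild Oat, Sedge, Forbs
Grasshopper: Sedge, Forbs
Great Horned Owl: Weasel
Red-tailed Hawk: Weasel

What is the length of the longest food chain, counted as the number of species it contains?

One longest chain: Wild Oat → Field Mouse → Weasel → Coyote.
It has 4 species and 3 links.

4 species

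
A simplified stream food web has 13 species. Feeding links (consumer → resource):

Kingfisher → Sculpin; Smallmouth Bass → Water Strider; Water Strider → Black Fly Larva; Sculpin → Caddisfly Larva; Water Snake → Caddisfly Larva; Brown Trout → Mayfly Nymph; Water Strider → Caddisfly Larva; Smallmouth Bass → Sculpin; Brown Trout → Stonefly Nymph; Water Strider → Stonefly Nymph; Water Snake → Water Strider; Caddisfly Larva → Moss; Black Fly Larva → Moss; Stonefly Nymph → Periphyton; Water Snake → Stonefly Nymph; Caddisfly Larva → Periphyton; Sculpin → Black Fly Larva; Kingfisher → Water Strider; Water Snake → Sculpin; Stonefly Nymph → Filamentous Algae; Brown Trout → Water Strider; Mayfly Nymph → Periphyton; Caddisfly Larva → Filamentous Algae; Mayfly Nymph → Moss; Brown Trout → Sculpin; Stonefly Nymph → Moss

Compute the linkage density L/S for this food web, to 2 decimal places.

There are L = 26 links among S = 13 species.
L/S = 26/13 = 2.0000 ≈ 2.00.

L/S = 2.00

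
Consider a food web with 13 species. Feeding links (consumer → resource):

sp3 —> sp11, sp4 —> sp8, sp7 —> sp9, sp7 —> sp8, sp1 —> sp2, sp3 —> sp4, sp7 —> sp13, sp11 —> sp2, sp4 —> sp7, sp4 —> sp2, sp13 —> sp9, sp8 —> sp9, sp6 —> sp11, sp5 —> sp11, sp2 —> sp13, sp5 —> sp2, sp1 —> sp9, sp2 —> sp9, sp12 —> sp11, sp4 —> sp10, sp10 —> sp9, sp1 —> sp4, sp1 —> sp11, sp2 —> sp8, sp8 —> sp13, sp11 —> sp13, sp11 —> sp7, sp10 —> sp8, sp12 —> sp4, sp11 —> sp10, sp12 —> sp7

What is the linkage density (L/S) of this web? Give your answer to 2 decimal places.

L/S = 2.38

There are L = 31 links among S = 13 species.
L/S = 31/13 = 2.3846 ≈ 2.38.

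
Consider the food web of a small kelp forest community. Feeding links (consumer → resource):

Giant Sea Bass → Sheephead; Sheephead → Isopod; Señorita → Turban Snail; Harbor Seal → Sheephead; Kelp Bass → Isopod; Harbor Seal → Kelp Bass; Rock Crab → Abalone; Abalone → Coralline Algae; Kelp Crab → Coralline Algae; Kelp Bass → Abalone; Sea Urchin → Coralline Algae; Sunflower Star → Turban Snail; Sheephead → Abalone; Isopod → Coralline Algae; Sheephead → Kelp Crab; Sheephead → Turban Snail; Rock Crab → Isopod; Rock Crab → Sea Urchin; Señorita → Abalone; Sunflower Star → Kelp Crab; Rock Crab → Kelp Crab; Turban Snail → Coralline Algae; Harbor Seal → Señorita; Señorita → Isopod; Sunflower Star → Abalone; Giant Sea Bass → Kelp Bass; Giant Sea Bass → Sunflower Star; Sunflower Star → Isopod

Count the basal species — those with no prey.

1

Basal species (no prey listed): Coralline Algae.
Count: 1.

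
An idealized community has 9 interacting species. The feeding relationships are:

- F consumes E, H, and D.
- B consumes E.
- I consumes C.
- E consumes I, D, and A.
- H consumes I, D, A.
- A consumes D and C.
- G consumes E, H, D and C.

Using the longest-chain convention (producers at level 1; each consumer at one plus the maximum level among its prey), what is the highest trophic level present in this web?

4

Producers (level 1): D, C.
D → A → E → F gives F level 4.
No species has a prey at level 4, so no species reaches level 5.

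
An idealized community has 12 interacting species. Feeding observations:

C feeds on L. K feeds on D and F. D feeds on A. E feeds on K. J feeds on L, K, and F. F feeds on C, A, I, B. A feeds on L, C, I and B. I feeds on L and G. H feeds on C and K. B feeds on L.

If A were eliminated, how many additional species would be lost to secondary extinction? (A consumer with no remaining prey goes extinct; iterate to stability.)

Remove A.
Round 1: D (all prey gone) → extinct.
No further losses. Total secondary extinctions: 1.

1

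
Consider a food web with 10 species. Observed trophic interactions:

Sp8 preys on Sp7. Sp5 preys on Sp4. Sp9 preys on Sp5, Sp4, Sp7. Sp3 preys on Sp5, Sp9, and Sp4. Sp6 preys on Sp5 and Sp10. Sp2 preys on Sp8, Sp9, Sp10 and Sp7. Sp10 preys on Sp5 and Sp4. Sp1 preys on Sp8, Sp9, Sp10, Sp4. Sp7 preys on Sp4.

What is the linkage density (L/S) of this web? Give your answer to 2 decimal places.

There are L = 21 links among S = 10 species.
L/S = 21/10 = 2.1000 ≈ 2.10.

L/S = 2.10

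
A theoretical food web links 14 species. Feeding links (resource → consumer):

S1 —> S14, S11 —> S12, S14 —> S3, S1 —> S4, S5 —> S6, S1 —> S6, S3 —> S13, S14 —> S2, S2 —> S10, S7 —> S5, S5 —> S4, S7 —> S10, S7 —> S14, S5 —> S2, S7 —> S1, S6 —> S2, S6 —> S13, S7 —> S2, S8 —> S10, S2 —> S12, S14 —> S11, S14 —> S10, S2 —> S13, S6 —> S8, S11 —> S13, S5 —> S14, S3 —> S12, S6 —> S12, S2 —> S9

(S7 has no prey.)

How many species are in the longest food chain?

5 species

One longest chain: S7 → S5 → S14 → S11 → S12.
It has 5 species and 4 links.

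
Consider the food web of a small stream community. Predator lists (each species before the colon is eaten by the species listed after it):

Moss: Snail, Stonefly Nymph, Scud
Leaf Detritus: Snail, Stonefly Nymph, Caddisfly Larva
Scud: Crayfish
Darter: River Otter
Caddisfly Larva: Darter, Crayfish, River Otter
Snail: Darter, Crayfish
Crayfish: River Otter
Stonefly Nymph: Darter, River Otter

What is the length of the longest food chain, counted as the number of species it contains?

One longest chain: Leaf Detritus → Snail → Darter → River Otter.
It has 4 species and 3 links.

4 species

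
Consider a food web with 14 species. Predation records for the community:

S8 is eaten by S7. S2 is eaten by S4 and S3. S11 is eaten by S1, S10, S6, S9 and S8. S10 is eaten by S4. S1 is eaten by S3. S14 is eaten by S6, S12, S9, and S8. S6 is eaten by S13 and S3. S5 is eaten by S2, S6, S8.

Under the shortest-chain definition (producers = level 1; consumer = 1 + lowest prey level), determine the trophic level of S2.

Trophic level 2

S5 is a producer → level 1.
S2 eats S5 → level 2.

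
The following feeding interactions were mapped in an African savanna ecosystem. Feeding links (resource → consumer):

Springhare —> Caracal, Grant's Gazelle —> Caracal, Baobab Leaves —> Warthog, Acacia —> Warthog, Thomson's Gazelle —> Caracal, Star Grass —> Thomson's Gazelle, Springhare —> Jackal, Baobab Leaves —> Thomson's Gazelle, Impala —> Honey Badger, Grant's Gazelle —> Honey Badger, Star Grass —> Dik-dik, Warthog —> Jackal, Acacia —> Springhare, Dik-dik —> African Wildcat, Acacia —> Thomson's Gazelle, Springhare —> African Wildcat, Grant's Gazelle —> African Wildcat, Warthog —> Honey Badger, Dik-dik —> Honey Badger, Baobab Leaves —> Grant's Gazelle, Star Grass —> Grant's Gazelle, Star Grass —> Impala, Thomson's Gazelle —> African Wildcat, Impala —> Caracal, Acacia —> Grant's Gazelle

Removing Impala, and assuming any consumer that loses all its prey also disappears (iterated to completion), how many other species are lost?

0

Remove Impala.
Every predator of it retains at least one other prey: Honey Badger still has Warthog, Grant's Gazelle, Dik-dik; Caracal still has Grant's Gazelle, Thomson's Gazelle, Springhare.
No consumer loses all prey, so no secondary extinctions occur.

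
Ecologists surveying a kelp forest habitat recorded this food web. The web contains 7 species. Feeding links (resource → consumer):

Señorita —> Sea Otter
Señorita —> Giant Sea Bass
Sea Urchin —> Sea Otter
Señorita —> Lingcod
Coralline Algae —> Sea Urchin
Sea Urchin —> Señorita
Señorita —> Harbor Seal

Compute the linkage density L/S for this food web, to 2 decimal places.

There are L = 7 links among S = 7 species.
L/S = 7/7 = 1.0000 ≈ 1.00.

L/S = 1.00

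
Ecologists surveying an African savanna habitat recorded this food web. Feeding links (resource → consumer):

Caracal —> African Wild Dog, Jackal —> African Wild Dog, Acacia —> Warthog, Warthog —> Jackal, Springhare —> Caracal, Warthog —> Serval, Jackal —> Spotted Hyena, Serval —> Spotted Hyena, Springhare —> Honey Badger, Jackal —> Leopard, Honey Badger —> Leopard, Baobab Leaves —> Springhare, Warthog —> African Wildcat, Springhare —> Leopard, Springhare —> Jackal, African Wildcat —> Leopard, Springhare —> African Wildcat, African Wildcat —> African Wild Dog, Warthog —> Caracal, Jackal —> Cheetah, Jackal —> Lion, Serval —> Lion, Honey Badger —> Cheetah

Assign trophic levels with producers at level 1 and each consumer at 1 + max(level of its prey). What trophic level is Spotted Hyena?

Trophic level 4

Acacia is a producer → level 1.
Warthog eats Acacia → level 2.
Serval eats Warthog → level 3.
Spotted Hyena eats Serval (level 3); other prey at levels: Jackal 3 → level 4.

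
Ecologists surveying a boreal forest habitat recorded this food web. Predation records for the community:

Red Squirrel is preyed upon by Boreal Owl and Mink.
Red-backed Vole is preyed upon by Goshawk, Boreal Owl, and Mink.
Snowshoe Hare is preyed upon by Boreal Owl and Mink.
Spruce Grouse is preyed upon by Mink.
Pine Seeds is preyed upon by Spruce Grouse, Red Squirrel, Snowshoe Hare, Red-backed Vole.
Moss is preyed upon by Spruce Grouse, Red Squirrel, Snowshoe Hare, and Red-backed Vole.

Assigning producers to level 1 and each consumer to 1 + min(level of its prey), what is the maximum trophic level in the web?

3

Producers (level 1): Moss, Pine Seeds.
Following each consumer down to its lowest-level prey: Moss → Snowshoe Hare → Mink (levels 1 through 3).
All prey of Mink (Snowshoe Hare 2, Red-backed Vole 2, Spruce Grouse 2, Red Squirrel 2) are at level 2 or above, so Mink is at level 1 + 2 = 3.
Every consumer has at least one prey at level 2 or below, so none exceeds level 3.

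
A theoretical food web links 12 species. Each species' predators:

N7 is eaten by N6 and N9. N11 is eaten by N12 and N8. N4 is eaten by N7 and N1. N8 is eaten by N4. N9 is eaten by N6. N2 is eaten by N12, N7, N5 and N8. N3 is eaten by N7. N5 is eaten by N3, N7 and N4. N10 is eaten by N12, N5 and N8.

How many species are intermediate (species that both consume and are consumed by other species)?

Intermediate species (has both prey and predators): N5, N8, N4, N3, N7, N9.
Count: 6.

6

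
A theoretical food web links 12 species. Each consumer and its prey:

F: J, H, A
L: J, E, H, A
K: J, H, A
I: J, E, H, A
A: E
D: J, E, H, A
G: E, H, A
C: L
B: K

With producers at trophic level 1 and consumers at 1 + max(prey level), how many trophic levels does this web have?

Producers (level 1): J, E, H.
E → A → L → C gives C level 4.
No species has a prey at level 4, so no species reaches level 5.

4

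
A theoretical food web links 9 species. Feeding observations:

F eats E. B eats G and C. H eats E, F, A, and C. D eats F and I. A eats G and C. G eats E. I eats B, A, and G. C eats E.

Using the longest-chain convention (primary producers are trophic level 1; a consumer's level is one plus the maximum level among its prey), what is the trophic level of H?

Trophic level 4

E is a producer → level 1.
G eats E → level 2.
A eats G (level 2); other prey at levels: C 2 → level 3.
H eats A (level 3); other prey at levels: E 1, F 2, C 2 → level 4.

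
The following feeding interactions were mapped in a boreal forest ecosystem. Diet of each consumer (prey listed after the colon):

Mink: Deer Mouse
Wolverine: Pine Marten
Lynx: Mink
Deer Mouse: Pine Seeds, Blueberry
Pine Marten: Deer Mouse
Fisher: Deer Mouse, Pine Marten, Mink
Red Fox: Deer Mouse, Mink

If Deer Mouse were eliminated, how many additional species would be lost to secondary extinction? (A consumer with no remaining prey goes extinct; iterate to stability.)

6

Remove Deer Mouse.
Round 1: Pine Marten (all prey gone), Mink (all prey gone) → extinct.
Round 2: Wolverine (all prey gone), Fisher (all prey gone), Red Fox (all prey gone), Lynx (all prey gone) → extinct.
No further losses. Total secondary extinctions: 6.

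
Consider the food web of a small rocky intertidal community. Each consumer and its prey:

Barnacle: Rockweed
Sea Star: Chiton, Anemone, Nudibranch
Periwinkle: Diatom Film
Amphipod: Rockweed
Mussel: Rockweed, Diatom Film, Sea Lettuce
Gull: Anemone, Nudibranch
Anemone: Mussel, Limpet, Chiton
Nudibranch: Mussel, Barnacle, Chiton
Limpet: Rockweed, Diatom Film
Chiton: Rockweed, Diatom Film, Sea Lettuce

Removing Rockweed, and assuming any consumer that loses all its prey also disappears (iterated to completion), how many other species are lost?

Remove Rockweed.
Round 1: Barnacle (all prey gone), Amphipod (all prey gone) → extinct.
No further losses. Total secondary extinctions: 2.

2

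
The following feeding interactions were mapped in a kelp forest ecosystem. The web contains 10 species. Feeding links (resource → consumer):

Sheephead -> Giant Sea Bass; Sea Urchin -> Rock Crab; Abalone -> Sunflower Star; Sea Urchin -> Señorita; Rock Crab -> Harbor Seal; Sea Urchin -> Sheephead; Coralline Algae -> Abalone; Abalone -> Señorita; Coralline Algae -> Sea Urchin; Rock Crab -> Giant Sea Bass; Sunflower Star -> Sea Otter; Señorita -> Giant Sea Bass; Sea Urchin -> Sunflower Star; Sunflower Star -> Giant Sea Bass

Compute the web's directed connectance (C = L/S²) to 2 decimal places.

C = 0.14

The web has S = 10 species and L = 14 feeding links.
C = L / S² = 14 / 100 = 0.1400 ≈ 0.14.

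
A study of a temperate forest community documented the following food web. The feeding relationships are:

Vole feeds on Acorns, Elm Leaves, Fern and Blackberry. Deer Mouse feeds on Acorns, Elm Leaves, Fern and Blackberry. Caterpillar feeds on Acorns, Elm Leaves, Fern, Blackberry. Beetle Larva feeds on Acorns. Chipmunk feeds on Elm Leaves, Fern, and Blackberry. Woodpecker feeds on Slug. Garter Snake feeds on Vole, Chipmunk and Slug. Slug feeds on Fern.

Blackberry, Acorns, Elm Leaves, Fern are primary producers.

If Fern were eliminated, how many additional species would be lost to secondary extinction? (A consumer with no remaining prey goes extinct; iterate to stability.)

Remove Fern.
Round 1: Slug (all prey gone) → extinct.
Round 2: Woodpecker (all prey gone) → extinct.
No further losses. Total secondary extinctions: 2.

2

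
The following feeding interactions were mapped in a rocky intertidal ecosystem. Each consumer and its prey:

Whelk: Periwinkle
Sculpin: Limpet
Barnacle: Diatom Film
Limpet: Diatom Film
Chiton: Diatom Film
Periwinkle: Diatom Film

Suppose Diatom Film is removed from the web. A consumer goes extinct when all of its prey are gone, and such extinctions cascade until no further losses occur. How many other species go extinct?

6

Remove Diatom Film.
Round 1: Periwinkle (all prey gone), Barnacle (all prey gone), Limpet (all prey gone), Chiton (all prey gone) → extinct.
Round 2: Sculpin (all prey gone), Whelk (all prey gone) → extinct.
No further losses. Total secondary extinctions: 6.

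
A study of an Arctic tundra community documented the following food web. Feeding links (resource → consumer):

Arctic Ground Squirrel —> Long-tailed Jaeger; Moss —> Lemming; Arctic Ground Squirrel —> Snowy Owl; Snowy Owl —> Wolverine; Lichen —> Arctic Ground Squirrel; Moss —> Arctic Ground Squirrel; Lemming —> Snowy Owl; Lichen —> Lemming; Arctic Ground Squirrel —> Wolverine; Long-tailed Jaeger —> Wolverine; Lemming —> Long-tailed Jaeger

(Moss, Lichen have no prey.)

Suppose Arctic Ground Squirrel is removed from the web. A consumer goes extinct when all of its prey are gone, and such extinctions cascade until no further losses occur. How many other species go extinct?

0

Remove Arctic Ground Squirrel.
Every predator of it retains at least one other prey: Snowy Owl still has Lemming; Long-tailed Jaeger still has Lemming; Wolverine still has Snowy Owl, Long-tailed Jaeger.
No consumer loses all prey, so no secondary extinctions occur.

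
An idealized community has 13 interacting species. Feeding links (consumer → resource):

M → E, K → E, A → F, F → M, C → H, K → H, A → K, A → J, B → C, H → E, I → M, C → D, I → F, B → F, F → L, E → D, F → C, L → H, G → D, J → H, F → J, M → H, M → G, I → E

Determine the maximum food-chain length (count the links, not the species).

5 links

One longest chain: D → E → H → L → F → A.
It has 6 species and 5 links.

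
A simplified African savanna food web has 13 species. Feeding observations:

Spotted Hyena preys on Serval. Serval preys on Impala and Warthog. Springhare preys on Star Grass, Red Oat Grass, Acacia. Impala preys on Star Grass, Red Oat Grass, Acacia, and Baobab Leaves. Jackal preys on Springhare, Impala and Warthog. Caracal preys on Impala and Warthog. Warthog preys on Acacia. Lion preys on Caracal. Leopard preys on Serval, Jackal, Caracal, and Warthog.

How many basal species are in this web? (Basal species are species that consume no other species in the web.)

4

Basal species (no prey listed): Acacia, Star Grass, Baobab Leaves, Red Oat Grass.
Count: 4.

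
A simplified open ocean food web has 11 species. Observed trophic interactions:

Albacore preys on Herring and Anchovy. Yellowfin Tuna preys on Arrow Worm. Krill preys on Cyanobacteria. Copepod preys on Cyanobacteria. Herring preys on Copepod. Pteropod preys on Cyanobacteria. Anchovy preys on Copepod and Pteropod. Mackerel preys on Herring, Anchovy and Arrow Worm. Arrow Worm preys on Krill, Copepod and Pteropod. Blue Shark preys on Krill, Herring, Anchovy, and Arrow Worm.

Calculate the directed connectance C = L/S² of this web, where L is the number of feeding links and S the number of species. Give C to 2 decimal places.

C = 0.16

The web has S = 11 species and L = 19 feeding links.
C = L / S² = 19 / 121 = 0.1570 ≈ 0.16.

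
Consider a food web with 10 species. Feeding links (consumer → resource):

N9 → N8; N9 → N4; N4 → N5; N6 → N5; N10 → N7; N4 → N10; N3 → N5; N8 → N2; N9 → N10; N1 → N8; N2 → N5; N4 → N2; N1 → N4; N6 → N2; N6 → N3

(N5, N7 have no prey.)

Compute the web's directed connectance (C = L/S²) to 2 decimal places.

The web has S = 10 species and L = 15 feeding links.
C = L / S² = 15 / 100 = 0.1500 ≈ 0.15.

C = 0.15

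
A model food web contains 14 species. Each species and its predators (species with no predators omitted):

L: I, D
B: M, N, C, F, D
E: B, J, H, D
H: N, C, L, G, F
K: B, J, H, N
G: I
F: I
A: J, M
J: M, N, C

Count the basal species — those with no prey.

3

Basal species (no prey listed): A, E, K.
Count: 3.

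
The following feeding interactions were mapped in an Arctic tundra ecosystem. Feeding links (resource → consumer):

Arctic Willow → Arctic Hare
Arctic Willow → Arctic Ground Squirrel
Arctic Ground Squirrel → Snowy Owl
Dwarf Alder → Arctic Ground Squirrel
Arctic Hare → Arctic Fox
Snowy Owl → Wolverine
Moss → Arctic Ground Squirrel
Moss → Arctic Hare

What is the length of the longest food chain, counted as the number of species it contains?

4 species

One longest chain: Dwarf Alder → Arctic Ground Squirrel → Snowy Owl → Wolverine.
It has 4 species and 3 links.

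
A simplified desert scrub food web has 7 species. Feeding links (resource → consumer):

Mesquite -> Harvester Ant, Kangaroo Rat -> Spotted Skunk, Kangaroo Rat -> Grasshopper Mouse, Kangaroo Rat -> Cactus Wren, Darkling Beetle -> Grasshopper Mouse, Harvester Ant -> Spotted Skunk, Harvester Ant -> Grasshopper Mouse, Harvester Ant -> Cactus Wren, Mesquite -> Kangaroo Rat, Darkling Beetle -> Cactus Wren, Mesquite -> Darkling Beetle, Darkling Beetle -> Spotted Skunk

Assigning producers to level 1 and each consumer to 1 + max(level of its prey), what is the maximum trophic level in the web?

3

Producers (level 1): Mesquite.
Mesquite → Harvester Ant → Spotted Skunk gives Spotted Skunk level 3.
No species has a prey at level 3, so no species reaches level 4.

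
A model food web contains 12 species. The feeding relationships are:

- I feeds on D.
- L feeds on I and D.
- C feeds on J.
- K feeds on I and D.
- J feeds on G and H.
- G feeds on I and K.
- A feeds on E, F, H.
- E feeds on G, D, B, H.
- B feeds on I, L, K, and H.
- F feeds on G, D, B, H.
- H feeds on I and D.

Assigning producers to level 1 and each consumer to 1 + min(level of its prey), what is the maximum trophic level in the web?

4

Producers (level 1): D.
Following each consumer down to its lowest-level prey: D → H → J → C (levels 1 through 4).
All prey of C (J 3) are at level 3 or above, so C is at level 1 + 3 = 4.
Every consumer has at least one prey at level 3 or below, so none exceeds level 4.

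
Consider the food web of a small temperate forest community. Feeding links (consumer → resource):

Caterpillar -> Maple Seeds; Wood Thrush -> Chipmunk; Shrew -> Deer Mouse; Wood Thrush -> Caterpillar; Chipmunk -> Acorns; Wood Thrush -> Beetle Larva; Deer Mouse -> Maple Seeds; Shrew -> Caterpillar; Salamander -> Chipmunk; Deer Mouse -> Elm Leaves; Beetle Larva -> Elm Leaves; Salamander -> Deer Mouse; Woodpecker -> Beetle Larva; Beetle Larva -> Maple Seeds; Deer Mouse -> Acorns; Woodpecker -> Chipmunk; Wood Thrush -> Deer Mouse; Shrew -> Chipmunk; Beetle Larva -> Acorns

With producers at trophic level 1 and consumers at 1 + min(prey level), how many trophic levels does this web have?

3

Producers (level 1): Maple Seeds, Elm Leaves, Acorns.
Following each consumer down to its lowest-level prey: Acorns → Chipmunk → Salamander (levels 1 through 3).
All prey of Salamander (Chipmunk 2, Deer Mouse 2) are at level 2 or above, so Salamander is at level 1 + 2 = 3.
Every consumer has at least one prey at level 2 or below, so none exceeds level 3.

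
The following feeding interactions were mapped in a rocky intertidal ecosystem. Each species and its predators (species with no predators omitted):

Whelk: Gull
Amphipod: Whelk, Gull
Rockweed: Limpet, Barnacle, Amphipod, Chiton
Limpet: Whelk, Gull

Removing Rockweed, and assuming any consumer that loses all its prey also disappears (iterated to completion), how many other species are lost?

Remove Rockweed.
Round 1: Limpet (all prey gone), Barnacle (all prey gone), Amphipod (all prey gone), Chiton (all prey gone) → extinct.
Round 2: Whelk (all prey gone) → extinct.
Round 3: Gull (all prey gone) → extinct.
No further losses. Total secondary extinctions: 6.

6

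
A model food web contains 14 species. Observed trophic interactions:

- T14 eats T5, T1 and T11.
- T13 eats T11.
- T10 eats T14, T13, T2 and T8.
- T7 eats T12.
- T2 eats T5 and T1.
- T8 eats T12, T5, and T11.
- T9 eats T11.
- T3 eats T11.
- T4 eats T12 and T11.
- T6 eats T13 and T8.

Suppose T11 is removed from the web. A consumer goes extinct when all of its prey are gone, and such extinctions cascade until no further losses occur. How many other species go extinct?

3

Remove T11.
Round 1: T3 (all prey gone), T13 (all prey gone), T9 (all prey gone) → extinct.
No further losses. Total secondary extinctions: 3.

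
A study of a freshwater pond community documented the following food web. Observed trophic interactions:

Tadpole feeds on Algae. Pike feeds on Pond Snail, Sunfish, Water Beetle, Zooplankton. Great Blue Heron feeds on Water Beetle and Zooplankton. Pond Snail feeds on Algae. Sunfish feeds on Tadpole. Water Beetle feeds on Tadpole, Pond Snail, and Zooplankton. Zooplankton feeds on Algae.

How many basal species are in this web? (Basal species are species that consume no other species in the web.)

Basal species (no prey listed): Algae.
Count: 1.

1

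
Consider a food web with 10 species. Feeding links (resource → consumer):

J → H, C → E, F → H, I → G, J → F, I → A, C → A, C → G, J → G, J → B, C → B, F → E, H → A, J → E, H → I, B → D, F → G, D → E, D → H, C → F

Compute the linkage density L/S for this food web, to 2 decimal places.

L/S = 2.00

There are L = 20 links among S = 10 species.
L/S = 20/10 = 2.0000 ≈ 2.00.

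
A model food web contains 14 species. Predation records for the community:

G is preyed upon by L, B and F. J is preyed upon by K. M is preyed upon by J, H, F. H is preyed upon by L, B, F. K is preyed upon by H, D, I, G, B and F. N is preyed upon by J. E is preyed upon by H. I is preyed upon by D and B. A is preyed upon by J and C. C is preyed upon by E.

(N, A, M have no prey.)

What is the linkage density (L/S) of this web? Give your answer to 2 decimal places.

L/S = 1.64

There are L = 23 links among S = 14 species.
L/S = 23/14 = 1.6429 ≈ 1.64.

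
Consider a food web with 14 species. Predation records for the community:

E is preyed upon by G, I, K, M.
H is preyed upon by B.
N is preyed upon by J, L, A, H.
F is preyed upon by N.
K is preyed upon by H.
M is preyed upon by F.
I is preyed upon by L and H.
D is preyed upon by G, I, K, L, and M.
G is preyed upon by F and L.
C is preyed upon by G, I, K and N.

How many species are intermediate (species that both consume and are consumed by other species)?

7

Intermediate species (has both prey and predators): M, G, I, K, F, N, H.
Count: 7.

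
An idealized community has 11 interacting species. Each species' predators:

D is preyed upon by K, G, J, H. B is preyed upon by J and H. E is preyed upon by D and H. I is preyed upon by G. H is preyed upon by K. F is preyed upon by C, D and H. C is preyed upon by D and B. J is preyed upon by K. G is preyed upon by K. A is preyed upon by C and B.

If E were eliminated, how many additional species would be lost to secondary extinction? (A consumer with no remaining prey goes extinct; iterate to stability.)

0

Remove E.
Every predator of it retains at least one other prey: D still has F, C; H still has F, B, D.
No consumer loses all prey, so no secondary extinctions occur.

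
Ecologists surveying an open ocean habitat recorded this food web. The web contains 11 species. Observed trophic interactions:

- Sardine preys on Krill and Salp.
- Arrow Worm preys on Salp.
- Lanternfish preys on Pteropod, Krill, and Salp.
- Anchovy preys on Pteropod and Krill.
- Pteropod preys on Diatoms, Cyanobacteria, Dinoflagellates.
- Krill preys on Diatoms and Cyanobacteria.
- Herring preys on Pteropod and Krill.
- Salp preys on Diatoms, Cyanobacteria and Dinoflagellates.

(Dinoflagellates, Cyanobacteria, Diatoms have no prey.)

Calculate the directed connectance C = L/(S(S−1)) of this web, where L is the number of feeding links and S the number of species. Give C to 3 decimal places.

The web has S = 11 species and L = 18 feeding links.
C = L / (S(S−1)) = 18 / 110 = 0.1636 ≈ 0.164.

C = 0.164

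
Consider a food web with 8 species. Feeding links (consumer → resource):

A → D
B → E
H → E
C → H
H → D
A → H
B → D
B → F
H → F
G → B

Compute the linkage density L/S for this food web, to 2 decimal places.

There are L = 10 links among S = 8 species.
L/S = 10/8 = 1.2500 ≈ 1.25.

L/S = 1.25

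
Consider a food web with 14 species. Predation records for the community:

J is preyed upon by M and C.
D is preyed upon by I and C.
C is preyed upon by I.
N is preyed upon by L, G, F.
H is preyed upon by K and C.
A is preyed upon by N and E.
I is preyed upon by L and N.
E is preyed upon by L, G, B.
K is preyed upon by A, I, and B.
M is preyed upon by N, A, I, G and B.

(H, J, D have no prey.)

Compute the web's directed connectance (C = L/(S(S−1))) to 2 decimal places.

The web has S = 14 species and L = 25 feeding links.
C = L / (S(S−1)) = 25 / 182 = 0.1374 ≈ 0.14.

C = 0.14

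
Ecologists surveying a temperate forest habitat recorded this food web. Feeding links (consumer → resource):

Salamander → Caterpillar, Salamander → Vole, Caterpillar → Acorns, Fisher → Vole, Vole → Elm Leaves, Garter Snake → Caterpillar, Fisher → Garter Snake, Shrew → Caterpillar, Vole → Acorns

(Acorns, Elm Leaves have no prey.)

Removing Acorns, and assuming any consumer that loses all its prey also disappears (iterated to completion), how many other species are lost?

Remove Acorns.
Round 1: Caterpillar (all prey gone) → extinct.
Round 2: Shrew (all prey gone), Garter Snake (all prey gone) → extinct.
No further losses. Total secondary extinctions: 3.

3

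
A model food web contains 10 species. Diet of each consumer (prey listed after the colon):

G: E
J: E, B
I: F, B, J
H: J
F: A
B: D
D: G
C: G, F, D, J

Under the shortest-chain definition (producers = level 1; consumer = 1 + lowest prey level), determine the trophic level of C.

Trophic level 3

E is a producer → level 1.
G eats E → level 2.
C eats G → level 3.
No prey of C is below level 2, so 3 is the minimum.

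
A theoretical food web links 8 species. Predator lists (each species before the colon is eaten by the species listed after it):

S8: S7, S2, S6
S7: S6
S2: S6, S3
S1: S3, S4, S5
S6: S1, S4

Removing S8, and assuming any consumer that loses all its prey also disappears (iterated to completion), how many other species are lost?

7

Remove S8.
Round 1: S7 (all prey gone), S2 (all prey gone) → extinct.
Round 2: S6 (all prey gone) → extinct.
Round 3: S1 (all prey gone) → extinct.
Round 4: S3 (all prey gone), S4 (all prey gone), S5 (all prey gone) → extinct.
No further losses. Total secondary extinctions: 7.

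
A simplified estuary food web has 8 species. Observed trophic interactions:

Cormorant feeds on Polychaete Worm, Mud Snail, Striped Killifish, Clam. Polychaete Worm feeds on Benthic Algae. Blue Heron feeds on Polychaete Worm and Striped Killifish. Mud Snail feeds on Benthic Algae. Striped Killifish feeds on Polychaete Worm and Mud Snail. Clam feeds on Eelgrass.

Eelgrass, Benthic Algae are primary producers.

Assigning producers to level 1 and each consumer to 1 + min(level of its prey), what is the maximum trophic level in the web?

3

Producers (level 1): Eelgrass, Benthic Algae.
Following each consumer down to its lowest-level prey: Benthic Algae → Mud Snail → Striped Killifish (levels 1 through 3).
All prey of Striped Killifish (Mud Snail 2, Polychaete Worm 2) are at level 2 or above, so Striped Killifish is at level 1 + 2 = 3.
Every consumer has at least one prey at level 2 or below, so none exceeds level 3.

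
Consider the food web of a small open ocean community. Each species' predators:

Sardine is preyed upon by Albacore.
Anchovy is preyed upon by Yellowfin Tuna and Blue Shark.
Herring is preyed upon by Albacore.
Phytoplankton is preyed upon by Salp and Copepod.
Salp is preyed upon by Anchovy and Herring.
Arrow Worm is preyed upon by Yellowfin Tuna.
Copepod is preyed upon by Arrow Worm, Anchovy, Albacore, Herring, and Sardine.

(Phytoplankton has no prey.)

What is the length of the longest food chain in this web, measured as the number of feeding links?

3 links

One longest chain: Phytoplankton → Copepod → Arrow Worm → Yellowfin Tuna.
It has 4 species and 3 links.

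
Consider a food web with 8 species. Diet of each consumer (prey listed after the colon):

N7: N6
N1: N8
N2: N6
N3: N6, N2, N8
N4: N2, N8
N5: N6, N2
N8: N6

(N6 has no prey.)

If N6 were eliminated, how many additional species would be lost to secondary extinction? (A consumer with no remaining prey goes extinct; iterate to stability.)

7

Remove N6.
Round 1: N2 (all prey gone), N8 (all prey gone), N7 (all prey gone) → extinct.
Round 2: N5 (all prey gone), N1 (all prey gone), N4 (all prey gone), N3 (all prey gone) → extinct.
No further losses. Total secondary extinctions: 7.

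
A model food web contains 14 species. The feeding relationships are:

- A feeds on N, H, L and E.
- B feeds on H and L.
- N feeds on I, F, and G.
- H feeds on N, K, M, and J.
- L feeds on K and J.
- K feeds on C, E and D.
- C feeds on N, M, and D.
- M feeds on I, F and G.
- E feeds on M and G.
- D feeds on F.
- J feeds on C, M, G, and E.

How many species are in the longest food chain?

6 species

One longest chain: G → M → E → K → L → A.
It has 6 species and 5 links.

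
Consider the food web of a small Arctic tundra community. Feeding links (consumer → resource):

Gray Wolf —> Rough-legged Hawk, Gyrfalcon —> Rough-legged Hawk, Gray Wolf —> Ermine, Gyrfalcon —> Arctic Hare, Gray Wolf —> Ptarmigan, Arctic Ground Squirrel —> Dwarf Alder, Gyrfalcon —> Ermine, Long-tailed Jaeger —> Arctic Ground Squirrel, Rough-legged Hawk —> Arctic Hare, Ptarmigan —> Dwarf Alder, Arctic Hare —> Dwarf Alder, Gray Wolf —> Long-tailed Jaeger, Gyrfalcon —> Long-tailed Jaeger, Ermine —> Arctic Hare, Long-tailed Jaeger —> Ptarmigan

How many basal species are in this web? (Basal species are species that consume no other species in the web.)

1

Basal species (no prey listed): Dwarf Alder.
Count: 1.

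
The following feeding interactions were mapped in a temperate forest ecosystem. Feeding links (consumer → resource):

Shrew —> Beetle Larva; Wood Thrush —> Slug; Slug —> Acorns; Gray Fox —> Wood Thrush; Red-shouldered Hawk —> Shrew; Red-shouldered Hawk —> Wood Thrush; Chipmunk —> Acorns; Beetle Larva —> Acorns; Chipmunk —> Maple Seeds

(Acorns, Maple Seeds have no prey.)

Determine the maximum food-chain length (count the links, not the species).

3 links

One longest chain: Acorns → Beetle Larva → Shrew → Red-shouldered Hawk.
It has 4 species and 3 links.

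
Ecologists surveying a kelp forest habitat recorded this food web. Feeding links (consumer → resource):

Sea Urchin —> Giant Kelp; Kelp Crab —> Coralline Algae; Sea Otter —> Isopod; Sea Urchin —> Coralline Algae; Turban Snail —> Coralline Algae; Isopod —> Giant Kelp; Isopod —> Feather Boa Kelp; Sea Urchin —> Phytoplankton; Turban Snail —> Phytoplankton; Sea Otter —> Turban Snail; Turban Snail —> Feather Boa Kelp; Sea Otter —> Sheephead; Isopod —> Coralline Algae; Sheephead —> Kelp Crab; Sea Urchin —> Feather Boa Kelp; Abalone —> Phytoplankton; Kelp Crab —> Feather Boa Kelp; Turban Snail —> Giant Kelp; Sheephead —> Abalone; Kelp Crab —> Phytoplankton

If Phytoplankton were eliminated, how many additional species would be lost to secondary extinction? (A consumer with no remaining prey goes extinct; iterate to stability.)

1

Remove Phytoplankton.
Round 1: Abalone (all prey gone) → extinct.
No further losses. Total secondary extinctions: 1.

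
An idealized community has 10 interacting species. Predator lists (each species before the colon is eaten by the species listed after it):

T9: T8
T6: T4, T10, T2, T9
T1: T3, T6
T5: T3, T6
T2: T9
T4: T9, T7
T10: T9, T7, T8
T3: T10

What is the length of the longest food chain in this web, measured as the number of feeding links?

One longest chain: T1 → T6 → T4 → T9 → T8.
It has 5 species and 4 links.

4 links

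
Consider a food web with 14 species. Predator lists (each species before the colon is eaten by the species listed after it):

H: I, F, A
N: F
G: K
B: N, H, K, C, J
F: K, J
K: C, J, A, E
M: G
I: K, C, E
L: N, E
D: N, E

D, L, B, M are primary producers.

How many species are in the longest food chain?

5 species

One longest chain: D → N → F → K → C.
It has 5 species and 4 links.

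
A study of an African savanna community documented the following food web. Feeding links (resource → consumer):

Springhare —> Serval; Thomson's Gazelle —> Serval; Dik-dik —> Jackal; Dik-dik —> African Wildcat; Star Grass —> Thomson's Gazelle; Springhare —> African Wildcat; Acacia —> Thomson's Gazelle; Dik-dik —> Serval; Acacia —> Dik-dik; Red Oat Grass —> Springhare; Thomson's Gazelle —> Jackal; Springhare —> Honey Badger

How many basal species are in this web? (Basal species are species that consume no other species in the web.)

3

Basal species (no prey listed): Star Grass, Acacia, Red Oat Grass.
Count: 3.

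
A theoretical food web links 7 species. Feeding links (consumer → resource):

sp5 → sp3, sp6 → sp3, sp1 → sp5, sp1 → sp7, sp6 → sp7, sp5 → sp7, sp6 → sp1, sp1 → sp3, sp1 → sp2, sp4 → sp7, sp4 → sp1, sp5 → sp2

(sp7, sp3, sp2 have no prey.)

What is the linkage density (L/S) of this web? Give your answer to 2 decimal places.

L/S = 1.71

There are L = 12 links among S = 7 species.
L/S = 12/7 = 1.7143 ≈ 1.71.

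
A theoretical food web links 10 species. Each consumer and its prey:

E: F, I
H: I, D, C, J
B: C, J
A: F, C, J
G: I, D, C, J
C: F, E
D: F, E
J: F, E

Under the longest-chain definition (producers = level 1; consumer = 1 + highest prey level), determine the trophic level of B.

Trophic level 4

F is a producer → level 1.
E eats F (level 1); other prey at levels: I 1 → level 2.
C eats E (level 2); other prey at levels: F 1 → level 3.
B eats C (level 3); other prey at levels: J 3 → level 4.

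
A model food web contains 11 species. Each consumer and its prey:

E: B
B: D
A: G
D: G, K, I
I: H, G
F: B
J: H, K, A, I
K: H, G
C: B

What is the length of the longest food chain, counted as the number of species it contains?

5 species

One longest chain: H → K → D → B → C.
It has 5 species and 4 links.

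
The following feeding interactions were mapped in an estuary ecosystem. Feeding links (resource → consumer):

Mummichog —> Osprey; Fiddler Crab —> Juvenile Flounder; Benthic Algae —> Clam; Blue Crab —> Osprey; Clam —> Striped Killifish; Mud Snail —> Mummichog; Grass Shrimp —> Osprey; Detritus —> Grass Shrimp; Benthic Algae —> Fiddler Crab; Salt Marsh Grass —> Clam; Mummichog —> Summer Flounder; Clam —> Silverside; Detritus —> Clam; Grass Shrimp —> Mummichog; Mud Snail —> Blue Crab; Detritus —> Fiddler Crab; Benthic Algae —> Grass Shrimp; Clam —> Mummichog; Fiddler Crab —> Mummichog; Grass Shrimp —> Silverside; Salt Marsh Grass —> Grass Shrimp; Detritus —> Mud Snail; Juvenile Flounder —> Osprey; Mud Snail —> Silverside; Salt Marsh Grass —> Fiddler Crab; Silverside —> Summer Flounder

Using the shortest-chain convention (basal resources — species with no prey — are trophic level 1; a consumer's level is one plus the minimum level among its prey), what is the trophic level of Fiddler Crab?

Trophic level 2

Detritus has no prey (basal) → level 1.
Fiddler Crab eats Detritus → level 2.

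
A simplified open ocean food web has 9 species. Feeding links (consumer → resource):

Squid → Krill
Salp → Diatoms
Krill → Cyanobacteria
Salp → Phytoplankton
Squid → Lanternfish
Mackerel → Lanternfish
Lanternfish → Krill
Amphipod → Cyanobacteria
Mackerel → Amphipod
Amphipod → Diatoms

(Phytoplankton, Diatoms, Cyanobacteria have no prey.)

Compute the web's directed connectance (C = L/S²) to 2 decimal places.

The web has S = 9 species and L = 10 feeding links.
C = L / S² = 10 / 81 = 0.1235 ≈ 0.12.

C = 0.12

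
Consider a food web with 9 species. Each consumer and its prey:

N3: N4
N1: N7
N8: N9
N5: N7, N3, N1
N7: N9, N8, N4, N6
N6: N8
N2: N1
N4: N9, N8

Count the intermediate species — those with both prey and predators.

Intermediate species (has both prey and predators): N8, N4, N6, N7, N3, N1.
Count: 6.

6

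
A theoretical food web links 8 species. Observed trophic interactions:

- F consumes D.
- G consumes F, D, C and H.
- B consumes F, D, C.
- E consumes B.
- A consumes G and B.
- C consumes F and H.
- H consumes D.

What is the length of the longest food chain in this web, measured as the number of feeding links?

One longest chain: D → F → C → G → A.
It has 5 species and 4 links.

4 links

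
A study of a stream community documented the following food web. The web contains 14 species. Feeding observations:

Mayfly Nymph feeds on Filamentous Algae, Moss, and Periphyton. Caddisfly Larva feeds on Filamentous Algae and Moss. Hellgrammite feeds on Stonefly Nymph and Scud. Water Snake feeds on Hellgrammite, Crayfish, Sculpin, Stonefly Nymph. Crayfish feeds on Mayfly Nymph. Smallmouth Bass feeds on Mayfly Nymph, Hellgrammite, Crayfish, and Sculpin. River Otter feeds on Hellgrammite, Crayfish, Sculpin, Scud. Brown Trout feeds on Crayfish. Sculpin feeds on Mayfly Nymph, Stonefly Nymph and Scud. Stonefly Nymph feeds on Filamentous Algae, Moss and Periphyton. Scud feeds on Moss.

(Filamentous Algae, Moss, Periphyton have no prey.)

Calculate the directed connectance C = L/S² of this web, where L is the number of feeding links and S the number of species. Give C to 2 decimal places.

C = 0.14

The web has S = 14 species and L = 28 feeding links.
C = L / S² = 28 / 196 = 0.1429 ≈ 0.14.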